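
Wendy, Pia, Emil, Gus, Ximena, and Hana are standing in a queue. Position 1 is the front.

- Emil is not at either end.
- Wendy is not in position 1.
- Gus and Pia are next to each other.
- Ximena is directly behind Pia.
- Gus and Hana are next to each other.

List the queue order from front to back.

Hana, Gus, Pia, Ximena, Emil, Wendy

From clue 1: Emil is in {2,3,4,5}.
From clues 1–4: Pia is in {2,3,4,5}.
From clues 1–5: Hana → position 1, Gus → position 2, Pia → position 3, Ximena → position 4, Emil → position 5, Wendy → position 6.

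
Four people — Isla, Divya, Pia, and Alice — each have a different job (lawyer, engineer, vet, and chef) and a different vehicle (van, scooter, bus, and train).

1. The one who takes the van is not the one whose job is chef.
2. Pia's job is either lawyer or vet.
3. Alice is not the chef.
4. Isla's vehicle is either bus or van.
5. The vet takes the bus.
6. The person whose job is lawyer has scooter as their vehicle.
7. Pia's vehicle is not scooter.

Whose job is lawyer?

Alice

With clues 1–5, Divya is impossible for the one with job lawyer.
With clues 1–6, Isla is impossible for the one with job lawyer.
With clues 1–7, Pia is impossible for the one with job lawyer.
That leaves Alice.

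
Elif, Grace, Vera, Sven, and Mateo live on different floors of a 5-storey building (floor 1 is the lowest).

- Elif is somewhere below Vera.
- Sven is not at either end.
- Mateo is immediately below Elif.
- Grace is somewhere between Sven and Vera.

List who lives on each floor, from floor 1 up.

From clue 1: Elif is in {1,2,3,4}.
From clues 1–2: Sven is in {2,3,4}.
From clues 1–3: Elif is in {2,3,4}.
From clues 1–4: Mateo → floor 1, Elif → floor 2, Sven → floor 3, Grace → floor 4, Vera → floor 5.

Mateo, Elif, Sven, Grace, Vera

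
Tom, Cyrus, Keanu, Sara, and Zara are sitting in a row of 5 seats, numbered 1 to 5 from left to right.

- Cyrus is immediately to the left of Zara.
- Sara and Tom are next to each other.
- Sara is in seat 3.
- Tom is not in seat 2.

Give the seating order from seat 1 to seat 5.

Cyrus, Zara, Sara, Tom, Keanu

From clue 1: Cyrus is in {1,2,3,4}.
From clues 1–2: Keanu is in {1,3,5}.
From clues 1–3: Sara → seat 3.
From clues 1–4: Cyrus → seat 1, Zara → seat 2, Tom → seat 4, Keanu → seat 5.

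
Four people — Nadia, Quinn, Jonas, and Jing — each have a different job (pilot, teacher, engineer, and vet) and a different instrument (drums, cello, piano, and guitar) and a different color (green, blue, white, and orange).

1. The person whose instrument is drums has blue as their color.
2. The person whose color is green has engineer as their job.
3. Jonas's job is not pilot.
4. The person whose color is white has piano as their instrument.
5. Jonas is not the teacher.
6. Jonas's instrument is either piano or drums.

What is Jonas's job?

With clues 1–3, pilot is impossible for Jonas's job.
With clues 1–5, teacher is impossible for Jonas's job.
With clues 1–6, engineer is impossible for Jonas's job.
That leaves vet.

vet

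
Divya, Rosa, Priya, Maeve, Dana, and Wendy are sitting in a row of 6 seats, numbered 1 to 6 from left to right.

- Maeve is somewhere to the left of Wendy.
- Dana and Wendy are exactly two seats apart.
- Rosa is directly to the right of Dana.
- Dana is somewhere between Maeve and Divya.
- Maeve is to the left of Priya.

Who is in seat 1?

Maeve

With clue 1, Wendy is ruled out for seat 1.
With clues 1–3, Dana and Rosa are ruled out for seat 1.
With clues 1–4, Divya is ruled out for seat 1.
With clues 1–5, Priya is ruled out for seat 1.
So seat 1 is Maeve.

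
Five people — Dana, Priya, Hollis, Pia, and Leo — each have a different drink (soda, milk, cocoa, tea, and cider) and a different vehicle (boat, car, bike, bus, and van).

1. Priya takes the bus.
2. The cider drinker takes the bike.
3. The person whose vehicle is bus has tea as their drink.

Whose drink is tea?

Priya

With clues 1–3, Dana, Hollis, Leo, and Pia are impossible for the one with drink tea.
That leaves Priya.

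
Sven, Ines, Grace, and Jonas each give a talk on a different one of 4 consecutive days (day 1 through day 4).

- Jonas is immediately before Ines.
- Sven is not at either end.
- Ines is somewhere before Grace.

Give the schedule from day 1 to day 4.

Jonas, Ines, Sven, Grace

From clue 1: Ines is in {2,3,4}.
From clues 1–2: Sven is in {2,3}.
From clues 1–3: Jonas → day 1, Ines → day 2, Sven → day 3, Grace → day 4.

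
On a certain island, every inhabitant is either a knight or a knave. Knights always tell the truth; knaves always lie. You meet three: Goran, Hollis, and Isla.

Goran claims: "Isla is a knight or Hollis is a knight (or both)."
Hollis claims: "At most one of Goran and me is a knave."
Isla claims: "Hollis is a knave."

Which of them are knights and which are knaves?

Goran: knight, Hollis: knight, Isla: knave

Consider Goran. Suppose Goran is a knave.
Then no assignment of the remaining roles makes every statement match its speaker's type — contradiction.
So Goran is a knight.
With that fixed, Hollis's statement is true, so Hollis is a knight.
With that fixed, Isla's statement is false, so Isla is a knave.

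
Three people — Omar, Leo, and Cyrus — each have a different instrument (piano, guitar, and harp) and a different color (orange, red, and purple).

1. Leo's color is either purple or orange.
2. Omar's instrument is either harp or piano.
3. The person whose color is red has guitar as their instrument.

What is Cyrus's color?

red

With clues 1–3, orange and purple are impossible for Cyrus's color.
That leaves red.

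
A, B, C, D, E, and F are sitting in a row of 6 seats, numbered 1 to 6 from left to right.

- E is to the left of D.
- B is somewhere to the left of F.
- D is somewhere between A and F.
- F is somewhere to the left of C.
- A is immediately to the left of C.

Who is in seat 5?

A

With clues 1–3, E is ruled out for seat 5.
With clues 1–4, B is ruled out for seat 5.
With clues 1–5, C, D, and F are ruled out for seat 5.
So seat 5 is A.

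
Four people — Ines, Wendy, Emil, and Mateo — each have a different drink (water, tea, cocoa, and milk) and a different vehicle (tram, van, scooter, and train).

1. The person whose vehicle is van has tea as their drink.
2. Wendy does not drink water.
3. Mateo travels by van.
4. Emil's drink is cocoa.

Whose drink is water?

With clues 1–2, Wendy is impossible for the one with drink water.
With clues 1–3, Mateo is impossible for the one with drink water.
With clues 1–4, Emil is impossible for the one with drink water.
That leaves Ines.

Ines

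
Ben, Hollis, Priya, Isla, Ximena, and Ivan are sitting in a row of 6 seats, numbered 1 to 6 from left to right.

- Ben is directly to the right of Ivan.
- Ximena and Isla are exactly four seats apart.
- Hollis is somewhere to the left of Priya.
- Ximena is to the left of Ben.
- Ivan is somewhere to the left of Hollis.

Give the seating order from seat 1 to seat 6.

Ximena, Ivan, Ben, Hollis, Isla, Priya

From clue 1: Ben is in {2,3,4,5,6}.
From clues 1–2: Ben is in {3,4,5}.
From clues 1–4: Isla is in {5,6}.
From clues 1–5: Ximena → seat 1, Ivan → seat 2, Ben → seat 3, Hollis → seat 4, Isla → seat 5, Priya → seat 6.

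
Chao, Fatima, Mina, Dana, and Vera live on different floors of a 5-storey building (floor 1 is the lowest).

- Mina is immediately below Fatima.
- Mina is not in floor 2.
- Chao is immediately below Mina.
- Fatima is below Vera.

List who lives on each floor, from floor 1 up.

Dana, Chao, Mina, Fatima, Vera

From clue 1: Fatima is in {2,3,4,5}.
From clues 1–2: Fatima is in {2,4,5}.
From clues 1–3: Chao is in {2,3}.
From clues 1–4: Dana → floor 1, Chao → floor 2, Mina → floor 3, Fatima → floor 4, Vera → floor 5.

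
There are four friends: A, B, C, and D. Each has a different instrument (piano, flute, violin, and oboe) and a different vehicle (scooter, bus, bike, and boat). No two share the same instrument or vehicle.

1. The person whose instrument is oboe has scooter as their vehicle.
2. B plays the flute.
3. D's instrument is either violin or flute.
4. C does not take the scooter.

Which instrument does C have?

With clues 1–2, flute is impossible for C's instrument.
With clues 1–3, violin is impossible for C's instrument.
With clues 1–4, oboe is impossible for C's instrument.
That leaves piano.

piano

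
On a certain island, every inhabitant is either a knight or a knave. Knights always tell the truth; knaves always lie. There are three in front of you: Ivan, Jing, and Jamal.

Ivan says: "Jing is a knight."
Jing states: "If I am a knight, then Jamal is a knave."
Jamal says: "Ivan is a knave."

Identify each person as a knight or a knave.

Consider Ivan. Suppose Ivan is a knave.
Then no assignment of the remaining roles makes every statement match its speaker's type — contradiction.
So Ivan is a knight.
With that fixed, Jamal's statement is false, so Jamal is a knave.
With that fixed, Jing's statement is true, so Jing is a knight.

Ivan: knight, Jing: knight, Jamal: knave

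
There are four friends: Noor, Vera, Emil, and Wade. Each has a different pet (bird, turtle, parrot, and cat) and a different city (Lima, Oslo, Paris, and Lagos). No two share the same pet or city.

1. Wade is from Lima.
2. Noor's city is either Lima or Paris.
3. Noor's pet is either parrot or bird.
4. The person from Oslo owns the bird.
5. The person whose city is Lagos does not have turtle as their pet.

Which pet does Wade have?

With clues 1–4, bird and parrot are impossible for Wade's pet.
With clues 1–5, cat is impossible for Wade's pet.
That leaves turtle.

turtle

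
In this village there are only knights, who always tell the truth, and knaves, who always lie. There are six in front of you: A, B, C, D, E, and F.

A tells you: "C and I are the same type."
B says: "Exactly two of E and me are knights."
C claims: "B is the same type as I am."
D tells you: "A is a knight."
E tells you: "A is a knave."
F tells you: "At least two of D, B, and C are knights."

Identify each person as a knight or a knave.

Consider A. Suppose A is a knight.
Then no assignment of the remaining roles makes every statement match its speaker's type — contradiction.
So A is a knave.
With that fixed, D's statement is false, so D is a knave.
With that fixed, E's statement is true, so E is a knight.
Consider B. Suppose B is a knave.
Then whichever role C has, C's statement has the wrong truth value — contradiction.
So B is a knight.
Consider C. Suppose C is a knave.
Then A's statement comes out true, contradicting A being a knave.
So C is a knight.
With that fixed, F's statement is true, so F is a knight.

A: knave, B: knight, C: knight, D: knave, E: knight, F: knight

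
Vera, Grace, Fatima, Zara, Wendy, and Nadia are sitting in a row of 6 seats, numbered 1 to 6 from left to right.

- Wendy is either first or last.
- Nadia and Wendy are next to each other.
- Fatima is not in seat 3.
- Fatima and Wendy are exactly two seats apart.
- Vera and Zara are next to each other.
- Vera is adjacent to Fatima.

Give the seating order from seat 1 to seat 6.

From clue 1: Wendy is in {1,6}.
From clues 1–4: Fatima → seat 4, Nadia → seat 5, Wendy → seat 6.
From clues 1–5: Grace is in {1,3}.
From clues 1–6: Grace → seat 1, Zara → seat 2, Vera → seat 3.

Grace, Zara, Vera, Fatima, Nadia, Wendy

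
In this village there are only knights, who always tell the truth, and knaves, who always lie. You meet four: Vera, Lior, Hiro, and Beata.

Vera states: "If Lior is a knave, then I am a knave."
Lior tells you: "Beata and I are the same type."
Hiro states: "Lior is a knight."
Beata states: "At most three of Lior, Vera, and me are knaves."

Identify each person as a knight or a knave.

Regardless of anyone's role, Beata's statement is true, so Beata is a knight.
Consider Vera. Suppose Vera is a knave.
Then Vera's own statement would have to be false, but it can't be — contradiction.
So Vera is a knight.
Consider Lior. Suppose Lior is a knave.
Then Vera's statement comes out false, contradicting Vera being a knight.
So Lior is a knight.
With that fixed, Hiro's statement is true, so Hiro is a knight.

Vera: knight, Lior: knight, Hiro: knight, Beata: knight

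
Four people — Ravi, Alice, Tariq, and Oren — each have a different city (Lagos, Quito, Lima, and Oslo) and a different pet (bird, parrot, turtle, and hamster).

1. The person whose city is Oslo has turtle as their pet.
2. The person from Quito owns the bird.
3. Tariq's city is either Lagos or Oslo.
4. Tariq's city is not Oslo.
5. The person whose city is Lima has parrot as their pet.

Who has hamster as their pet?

Tariq

With clues 1–5, Alice, Oren, and Ravi are impossible for the one with pet hamster.
That leaves Tariq.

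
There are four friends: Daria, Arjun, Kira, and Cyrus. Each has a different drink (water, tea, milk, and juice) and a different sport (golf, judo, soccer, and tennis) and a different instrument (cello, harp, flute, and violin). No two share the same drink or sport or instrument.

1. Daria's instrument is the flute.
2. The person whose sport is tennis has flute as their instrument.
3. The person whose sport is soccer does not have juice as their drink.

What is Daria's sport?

With clues 1–2, golf, judo, and soccer are impossible for Daria's sport.
That leaves tennis.

tennis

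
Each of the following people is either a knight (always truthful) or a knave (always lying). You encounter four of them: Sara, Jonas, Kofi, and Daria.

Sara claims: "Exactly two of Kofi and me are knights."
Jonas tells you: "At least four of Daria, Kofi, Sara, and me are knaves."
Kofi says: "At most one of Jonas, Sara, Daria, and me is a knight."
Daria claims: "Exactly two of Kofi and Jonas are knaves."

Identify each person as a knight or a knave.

Sara: knave, Jonas: knave, Kofi: knight, Daria: knave

Consider Sara. Suppose Sara is a knight.
Then no assignment of the remaining roles makes every statement match its speaker's type — contradiction.
So Sara is a knave.
Consider Jonas. Suppose Jonas is a knight.
Then Jonas's own statement would have to be true, but it can't be — contradiction.
So Jonas is a knave.
Consider Kofi. Suppose Kofi is a knave.
Then Kofi's own statement would have to be false, but it can't be — contradiction.
So Kofi is a knight.
With that fixed, Daria's statement is false, so Daria is a knave.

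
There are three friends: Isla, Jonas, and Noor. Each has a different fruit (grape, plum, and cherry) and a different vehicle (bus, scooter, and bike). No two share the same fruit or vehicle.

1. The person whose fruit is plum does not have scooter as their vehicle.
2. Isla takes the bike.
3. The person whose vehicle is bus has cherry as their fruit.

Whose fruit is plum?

Isla

With clues 1–3, Jonas and Noor are impossible for the one with fruit plum.
That leaves Isla.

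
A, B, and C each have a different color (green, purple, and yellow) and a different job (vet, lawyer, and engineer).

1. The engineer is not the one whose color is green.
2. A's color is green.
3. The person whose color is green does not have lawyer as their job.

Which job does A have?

With clues 1–2, engineer is impossible for A's job.
With clues 1–3, lawyer is impossible for A's job.
That leaves vet.

vet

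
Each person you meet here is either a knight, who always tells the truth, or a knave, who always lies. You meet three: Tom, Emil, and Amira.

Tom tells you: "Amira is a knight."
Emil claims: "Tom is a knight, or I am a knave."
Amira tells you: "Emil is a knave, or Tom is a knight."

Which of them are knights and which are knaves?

Tom: knight, Emil: knight, Amira: knight

Consider Tom. Suppose Tom is a knave.
Then whichever role Emil has, Emil's statement has the wrong truth value — contradiction.
So Tom is a knight.
With that fixed, Emil's statement is true, so Emil is a knight.
With that fixed, Amira's statement is true, so Amira is a knight.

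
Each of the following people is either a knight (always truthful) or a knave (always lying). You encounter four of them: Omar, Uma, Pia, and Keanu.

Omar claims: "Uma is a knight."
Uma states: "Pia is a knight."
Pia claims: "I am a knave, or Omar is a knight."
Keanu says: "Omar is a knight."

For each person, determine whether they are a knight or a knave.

Consider Omar. Suppose Omar is a knave.
Then whichever role Pia has, Pia's statement has the wrong truth value — contradiction.
So Omar is a knight.
With that fixed, Pia's statement is true, so Pia is a knight.
With that fixed, Keanu's statement is true, so Keanu is a knight.
With that fixed, Uma's statement is true, so Uma is a knight.

Omar: knight, Uma: knight, Pia: knight, Keanu: knight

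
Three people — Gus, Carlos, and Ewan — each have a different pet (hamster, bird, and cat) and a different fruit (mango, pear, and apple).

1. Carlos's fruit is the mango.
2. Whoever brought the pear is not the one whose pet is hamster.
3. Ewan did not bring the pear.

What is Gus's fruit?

Clue 1 rules out mango for Gus's fruit.
With clues 1–3, apple is impossible for Gus's fruit.
That leaves pear.

pear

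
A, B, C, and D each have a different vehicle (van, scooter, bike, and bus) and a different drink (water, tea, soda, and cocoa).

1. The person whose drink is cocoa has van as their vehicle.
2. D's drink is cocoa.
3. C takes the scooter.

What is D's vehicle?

With clues 1–2, bike, bus, and scooter are impossible for D's vehicle.
That leaves van.

van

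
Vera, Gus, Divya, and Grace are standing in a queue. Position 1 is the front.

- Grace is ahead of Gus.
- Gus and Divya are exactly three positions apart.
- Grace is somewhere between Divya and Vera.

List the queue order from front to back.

Divya, Grace, Vera, Gus

From clue 1: Gus is in {2,3,4}.
From clues 1–2: Divya → position 1, Gus → position 4.
From clues 1–3: Grace → position 2, Vera → position 3.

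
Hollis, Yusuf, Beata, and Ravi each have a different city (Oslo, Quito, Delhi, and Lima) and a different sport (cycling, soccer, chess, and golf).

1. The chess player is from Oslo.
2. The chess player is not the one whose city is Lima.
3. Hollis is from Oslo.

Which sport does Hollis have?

With clues 1–3, cycling, golf, and soccer are impossible for Hollis's sport.
That leaves chess.

chess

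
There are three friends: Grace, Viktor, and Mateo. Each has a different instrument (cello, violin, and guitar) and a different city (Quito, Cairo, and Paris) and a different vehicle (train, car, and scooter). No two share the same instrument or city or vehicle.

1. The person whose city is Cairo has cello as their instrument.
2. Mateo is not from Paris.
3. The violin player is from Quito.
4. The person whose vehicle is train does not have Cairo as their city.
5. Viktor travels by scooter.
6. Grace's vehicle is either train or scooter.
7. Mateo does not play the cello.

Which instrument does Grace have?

guitar

With clues 1–6, cello is impossible for Grace's instrument.
With clues 1–7, violin is impossible for Grace's instrument.
That leaves guitar.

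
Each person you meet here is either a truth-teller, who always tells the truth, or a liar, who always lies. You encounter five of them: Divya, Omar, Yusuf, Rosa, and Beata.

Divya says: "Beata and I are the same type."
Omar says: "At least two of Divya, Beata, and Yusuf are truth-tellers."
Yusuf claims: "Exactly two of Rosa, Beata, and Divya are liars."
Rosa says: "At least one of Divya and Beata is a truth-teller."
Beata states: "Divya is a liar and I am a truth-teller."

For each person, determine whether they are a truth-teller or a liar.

Consider Divya. Suppose Divya is a truth-teller.
Then no assignment of the remaining roles makes every statement match its speaker's type — contradiction.
So Divya is a liar.
Consider Omar. Suppose Omar is a truth-teller.
Then no assignment of the remaining roles makes every statement match its speaker's type — contradiction.
So Omar is a liar.
Consider Yusuf. Suppose Yusuf is a truth-teller.
Then no assignment of the remaining roles makes every statement match its speaker's type — contradiction.
So Yusuf is a liar.
Consider Rosa. Suppose Rosa is a liar.
Then no assignment of the remaining roles makes every statement match its speaker's type — contradiction.
So Rosa is a truth-teller.
Consider Beata. Suppose Beata is a liar.
Then Divya's statement comes out true, contradicting Divya being a liar.
So Beata is a truth-teller.

Divya: liar, Omar: liar, Yusuf: liar, Rosa: truth-teller, Beata: truth-teller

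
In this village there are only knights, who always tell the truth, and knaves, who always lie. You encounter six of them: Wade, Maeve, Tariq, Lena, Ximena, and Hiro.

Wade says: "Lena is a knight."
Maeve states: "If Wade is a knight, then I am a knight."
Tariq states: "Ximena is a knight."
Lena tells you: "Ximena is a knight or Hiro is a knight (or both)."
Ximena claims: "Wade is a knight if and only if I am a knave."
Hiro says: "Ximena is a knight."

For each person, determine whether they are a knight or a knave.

Consider Wade. Suppose Wade is a knight.
Then whichever role Ximena has, Ximena's statement has the wrong truth value — contradiction.
So Wade is a knave.
With that fixed, Maeve's statement is true, so Maeve is a knight.
Consider Tariq. Suppose Tariq is a knight.
Then no assignment of the remaining roles makes every statement match its speaker's type — contradiction.
So Tariq is a knave.
Consider Lena. Suppose Lena is a knight.
Then Wade's statement comes out true, contradicting Wade being a knave.
So Lena is a knave.
Consider Ximena. Suppose Ximena is a knight.
Then Tariq's statement comes out true, contradicting Tariq being a knave.
So Ximena is a knave.
With that fixed, Hiro's statement is false, so Hiro is a knave.

Wade: knave, Maeve: knight, Tariq: knave, Lena: knave, Ximena: knave, Hiro: knave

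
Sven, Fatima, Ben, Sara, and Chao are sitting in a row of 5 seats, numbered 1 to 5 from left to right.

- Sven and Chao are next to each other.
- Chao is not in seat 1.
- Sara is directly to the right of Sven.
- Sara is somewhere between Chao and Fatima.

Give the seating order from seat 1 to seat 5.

From clues 1–2: Chao is in {2,3,4,5}.
From clues 1–3: Sven is in {3,4}.
From clues 1–4: Ben → seat 1, Chao → seat 2, Sven → seat 3, Sara → seat 4, Fatima → seat 5.

Ben, Chao, Sven, Sara, Fatima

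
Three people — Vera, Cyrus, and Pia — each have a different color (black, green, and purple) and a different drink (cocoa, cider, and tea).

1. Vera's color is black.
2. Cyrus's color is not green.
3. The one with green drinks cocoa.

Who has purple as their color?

Cyrus

Clue 1 rules out Vera for the one with color purple.
With clues 1–2, Pia is impossible for the one with color purple.
That leaves Cyrus.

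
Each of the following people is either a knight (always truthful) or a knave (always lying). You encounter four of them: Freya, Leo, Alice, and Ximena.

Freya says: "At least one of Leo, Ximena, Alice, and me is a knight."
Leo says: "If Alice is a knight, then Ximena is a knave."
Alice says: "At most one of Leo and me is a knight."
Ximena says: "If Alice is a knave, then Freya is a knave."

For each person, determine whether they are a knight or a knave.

Consider Freya. Suppose Freya is a knave.
Then no assignment of the remaining roles makes every statement match its speaker's type — contradiction.
So Freya is a knight.
Consider Leo. Suppose Leo is a knight.
Then whichever role Alice has, Alice's statement has the wrong truth value — contradiction.
So Leo is a knave.
With that fixed, Alice's statement is true, so Alice is a knight.
With that fixed, Ximena's statement is true, so Ximena is a knight.

Freya: knight, Leo: knave, Alice: knight, Ximena: knight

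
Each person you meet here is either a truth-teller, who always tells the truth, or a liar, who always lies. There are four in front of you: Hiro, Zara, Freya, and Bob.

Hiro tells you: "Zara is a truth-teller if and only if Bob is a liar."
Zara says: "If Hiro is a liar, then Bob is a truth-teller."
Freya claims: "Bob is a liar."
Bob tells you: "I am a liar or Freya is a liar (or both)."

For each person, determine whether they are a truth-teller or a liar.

Hiro: liar, Zara: truth-teller, Freya: liar, Bob: truth-teller

Consider Hiro. Suppose Hiro is a truth-teller.
Then no assignment of the remaining roles makes every statement match its speaker's type — contradiction.
So Hiro is a liar.
Consider Zara. Suppose Zara is a liar.
Then no assignment of the remaining roles makes every statement match its speaker's type — contradiction.
So Zara is a truth-teller.
Consider Freya. Suppose Freya is a truth-teller.
Then whichever role Bob has, Bob's statement has the wrong truth value — contradiction.
So Freya is a liar.
With that fixed, Bob's statement is true, so Bob is a truth-teller.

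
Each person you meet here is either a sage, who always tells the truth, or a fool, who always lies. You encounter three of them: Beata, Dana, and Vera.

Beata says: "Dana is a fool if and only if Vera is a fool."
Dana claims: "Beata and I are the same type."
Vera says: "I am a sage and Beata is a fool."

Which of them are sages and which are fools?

Beata: sage, Dana: fool, Vera: fool

Consider Beata. Suppose Beata is a fool.
Then whichever role Dana has, Dana's statement has the wrong truth value — contradiction.
So Beata is a sage.
With that fixed, Vera's statement is false, so Vera is a fool.
Consider Dana. Suppose Dana is a sage.
Then Beata's statement comes out false, contradicting Beata being a sage.
So Dana is a fool.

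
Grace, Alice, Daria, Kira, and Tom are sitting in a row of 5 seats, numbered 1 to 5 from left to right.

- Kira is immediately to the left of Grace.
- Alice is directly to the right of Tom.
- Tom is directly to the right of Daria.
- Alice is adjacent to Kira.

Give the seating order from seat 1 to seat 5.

From clue 1: Grace is in {2,3,4,5}.
From clues 1–2: Daria is in {1,3,5}.
From clues 1–3: Grace is in {2,5}.
From clues 1–4: Daria → seat 1, Tom → seat 2, Alice → seat 3, Kira → seat 4, Grace → seat 5.

Daria, Tom, Alice, Kira, Grace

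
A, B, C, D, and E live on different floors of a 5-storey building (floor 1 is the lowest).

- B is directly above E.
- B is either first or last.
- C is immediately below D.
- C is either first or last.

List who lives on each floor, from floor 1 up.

C, D, A, E, B

From clue 1: B is in {2,3,4,5}.
From clues 1–2: E → floor 4, B → floor 5.
From clues 1–3: A is in {1,3}.
From clues 1–4: C → floor 1, D → floor 2, A → floor 3.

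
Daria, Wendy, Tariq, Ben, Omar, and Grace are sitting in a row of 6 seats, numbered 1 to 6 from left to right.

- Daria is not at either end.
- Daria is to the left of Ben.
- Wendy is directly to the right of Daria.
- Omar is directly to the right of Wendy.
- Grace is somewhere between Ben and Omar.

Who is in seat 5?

Grace

With clues 1–3, Daria is ruled out for seat 5.
With clues 1–4, Wendy is ruled out for seat 5.
With clues 1–5, Ben, Omar, and Tariq are ruled out for seat 5.
So seat 5 is Grace.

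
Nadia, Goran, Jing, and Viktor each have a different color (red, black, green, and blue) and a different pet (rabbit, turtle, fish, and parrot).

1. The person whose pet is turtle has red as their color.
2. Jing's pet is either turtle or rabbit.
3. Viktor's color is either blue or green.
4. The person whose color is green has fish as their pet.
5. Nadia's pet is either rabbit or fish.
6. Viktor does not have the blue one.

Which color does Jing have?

red

With clues 1–4, green is impossible for Jing's color.
With clues 1–5, blue is impossible for Jing's color.
With clues 1–6, black is impossible for Jing's color.
That leaves red.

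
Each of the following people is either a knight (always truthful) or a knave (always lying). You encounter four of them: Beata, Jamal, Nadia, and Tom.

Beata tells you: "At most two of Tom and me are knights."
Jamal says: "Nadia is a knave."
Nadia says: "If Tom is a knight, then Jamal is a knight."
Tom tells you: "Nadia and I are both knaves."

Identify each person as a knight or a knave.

Beata: knight, Jamal: knave, Nadia: knight, Tom: knave

Regardless of anyone's role, Beata's statement is true, so Beata is a knight.
Consider Jamal. Suppose Jamal is a knight.
Then no assignment of the remaining roles makes every statement match its speaker's type — contradiction.
So Jamal is a knave.
Consider Nadia. Suppose Nadia is a knave.
Then Jamal's statement comes out true, contradicting Jamal being a knave.
So Nadia is a knight.
With that fixed, Tom's statement is false, so Tom is a knave.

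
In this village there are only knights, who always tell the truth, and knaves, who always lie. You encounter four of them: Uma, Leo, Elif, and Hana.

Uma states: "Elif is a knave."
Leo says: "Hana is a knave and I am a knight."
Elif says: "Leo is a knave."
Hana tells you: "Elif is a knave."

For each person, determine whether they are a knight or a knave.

Uma: knave, Leo: knave, Elif: knight, Hana: knave

Consider Uma. Suppose Uma is a knight.
Then no assignment of the remaining roles makes every statement match its speaker's type — contradiction.
So Uma is a knave.
Consider Leo. Suppose Leo is a knight.
Then no assignment of the remaining roles makes every statement match its speaker's type — contradiction.
So Leo is a knave.
With that fixed, Elif's statement is true, so Elif is a knight.
With that fixed, Hana's statement is false, so Hana is a knave.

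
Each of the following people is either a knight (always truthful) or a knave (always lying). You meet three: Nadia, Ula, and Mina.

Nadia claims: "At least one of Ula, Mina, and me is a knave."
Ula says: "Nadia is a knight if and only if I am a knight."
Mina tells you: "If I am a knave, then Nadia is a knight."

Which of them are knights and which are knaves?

Consider Nadia. Suppose Nadia is a knave.
Then Nadia's own statement would have to be false, but it can't be — contradiction.
So Nadia is a knight.
With that fixed, Mina's statement is true, so Mina is a knight.
Consider Ula. Suppose Ula is a knight.
Then Nadia's statement comes out false, contradicting Nadia being a knight.
So Ula is a knave.

Nadia: knight, Ula: knave, Mina: knight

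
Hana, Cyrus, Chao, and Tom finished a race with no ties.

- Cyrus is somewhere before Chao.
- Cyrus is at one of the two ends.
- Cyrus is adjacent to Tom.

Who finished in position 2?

With clues 1–2, Cyrus is ruled out for place 2.
With clues 1–3, Chao and Hana are ruled out for place 2.
So place 2 is Tom.

Tom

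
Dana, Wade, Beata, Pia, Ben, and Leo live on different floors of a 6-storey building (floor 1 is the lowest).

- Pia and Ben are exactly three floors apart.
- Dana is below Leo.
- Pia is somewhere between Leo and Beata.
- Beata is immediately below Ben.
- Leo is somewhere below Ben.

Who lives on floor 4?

Wade

With clues 1–3, Ben is ruled out for floor 4.
With clues 1–4, Beata, Leo, and Pia are ruled out for floor 4.
With clues 1–5, Dana is ruled out for floor 4.
So floor 4 is Wade.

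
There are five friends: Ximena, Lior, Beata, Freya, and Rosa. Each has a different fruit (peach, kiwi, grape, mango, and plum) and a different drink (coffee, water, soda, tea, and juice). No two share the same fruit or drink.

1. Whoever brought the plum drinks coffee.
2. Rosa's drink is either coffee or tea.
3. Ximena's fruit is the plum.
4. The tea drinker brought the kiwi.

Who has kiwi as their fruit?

Rosa

With clues 1–3, Ximena is impossible for the one with fruit kiwi.
With clues 1–4, Beata, Freya, and Lior are impossible for the one with fruit kiwi.
That leaves Rosa.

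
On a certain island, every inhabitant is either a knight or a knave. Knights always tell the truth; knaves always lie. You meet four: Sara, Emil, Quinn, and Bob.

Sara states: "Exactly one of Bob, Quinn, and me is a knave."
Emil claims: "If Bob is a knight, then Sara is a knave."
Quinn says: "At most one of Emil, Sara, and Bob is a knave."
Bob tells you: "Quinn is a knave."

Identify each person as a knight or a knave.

Consider Sara. Suppose Sara is a knave.
Then no assignment of the remaining roles makes every statement match its speaker's type — contradiction.
So Sara is a knight.
Consider Emil. Suppose Emil is a knave.
Then no assignment of the remaining roles makes every statement match its speaker's type — contradiction.
So Emil is a knight.
With that fixed, Quinn's statement is true, so Quinn is a knight.
With that fixed, Bob's statement is false, so Bob is a knave.

Sara: knight, Emil: knight, Quinn: knight, Bob: knave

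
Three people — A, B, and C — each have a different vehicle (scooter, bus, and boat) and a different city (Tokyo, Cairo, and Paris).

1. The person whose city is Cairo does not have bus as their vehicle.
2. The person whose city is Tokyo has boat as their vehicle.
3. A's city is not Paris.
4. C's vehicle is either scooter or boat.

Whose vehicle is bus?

With clues 1–3, A is impossible for the one with vehicle bus.
With clues 1–4, C is impossible for the one with vehicle bus.
That leaves B.

B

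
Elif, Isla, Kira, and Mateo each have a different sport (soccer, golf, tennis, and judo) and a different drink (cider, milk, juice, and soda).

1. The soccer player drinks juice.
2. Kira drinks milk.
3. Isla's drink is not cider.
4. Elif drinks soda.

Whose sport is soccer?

Isla

With clues 1–2, Kira is impossible for the one with sport soccer.
With clues 1–4, Elif and Mateo are impossible for the one with sport soccer.
That leaves Isla.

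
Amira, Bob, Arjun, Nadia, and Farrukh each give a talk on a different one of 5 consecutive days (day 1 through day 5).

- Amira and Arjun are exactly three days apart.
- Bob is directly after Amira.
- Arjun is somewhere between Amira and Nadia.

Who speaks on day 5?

Nadia

With clues 1–2, Amira is ruled out for day 5.
With clues 1–3, Arjun, Bob, and Farrukh are ruled out for day 5.
So day 5 is Nadia.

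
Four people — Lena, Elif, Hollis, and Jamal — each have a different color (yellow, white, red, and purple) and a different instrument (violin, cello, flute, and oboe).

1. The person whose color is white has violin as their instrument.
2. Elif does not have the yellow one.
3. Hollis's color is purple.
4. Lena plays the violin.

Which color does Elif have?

With clues 1–2, yellow is impossible for Elif's color.
With clues 1–3, purple is impossible for Elif's color.
With clues 1–4, white is impossible for Elif's color.
That leaves red.

red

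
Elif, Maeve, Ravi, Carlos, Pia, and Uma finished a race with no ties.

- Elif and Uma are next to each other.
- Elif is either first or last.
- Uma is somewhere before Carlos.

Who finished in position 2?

Uma

With clues 1–2, Elif is ruled out for place 2.
With clues 1–3, Carlos, Maeve, Pia, and Ravi are ruled out for place 2.
So place 2 is Uma.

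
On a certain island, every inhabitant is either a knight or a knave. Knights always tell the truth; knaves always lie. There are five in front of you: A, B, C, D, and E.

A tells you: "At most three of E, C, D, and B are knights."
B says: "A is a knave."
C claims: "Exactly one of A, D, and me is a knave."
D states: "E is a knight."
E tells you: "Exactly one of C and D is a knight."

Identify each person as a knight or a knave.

Consider A. Suppose A is a knave.
Then no assignment of the remaining roles makes every statement match its speaker's type — contradiction.
So A is a knight.
With that fixed, B's statement is false, so B is a knave.
Consider C. Suppose C is a knight.
Then no assignment of the remaining roles makes every statement match its speaker's type — contradiction.
So C is a knave.
Consider D. Suppose D is a knight.
Then C's statement comes out true, contradicting C being a knave.
So D is a knave.
With that fixed, E's statement is false, so E is a knave.

A: knight, B: knave, C: knave, D: knave, E: knave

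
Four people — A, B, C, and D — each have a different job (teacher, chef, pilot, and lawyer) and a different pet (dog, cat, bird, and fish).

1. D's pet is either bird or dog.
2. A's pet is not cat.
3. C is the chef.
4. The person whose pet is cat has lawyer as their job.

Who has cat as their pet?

Clue 1 rules out D for the one with pet cat.
With clues 1–2, A is impossible for the one with pet cat.
With clues 1–4, C is impossible for the one with pet cat.
That leaves B.

B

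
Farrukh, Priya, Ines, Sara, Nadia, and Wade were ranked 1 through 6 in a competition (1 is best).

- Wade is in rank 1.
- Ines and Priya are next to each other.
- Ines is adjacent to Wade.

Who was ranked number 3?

With clue 1, Wade is ruled out for rank 3.
With clues 1–3, Farrukh, Ines, Nadia, and Sara are ruled out for rank 3.
So rank 3 is Priya.

Priya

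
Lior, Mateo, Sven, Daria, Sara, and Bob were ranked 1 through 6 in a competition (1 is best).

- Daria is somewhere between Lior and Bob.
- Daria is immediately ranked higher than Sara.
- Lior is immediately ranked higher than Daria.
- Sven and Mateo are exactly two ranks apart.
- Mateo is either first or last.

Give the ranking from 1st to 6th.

From clue 1: Daria is in {2,3,4,5}.
From clues 1–2: Daria is in {2,3,4}.
From clues 1–3: Lior is in {1,2,3}.
From clues 1–4: Lior → rank 1, Daria → rank 2, Sara → rank 3, Bob → rank 5.
From clues 1–5: Sven → rank 4, Mateo → rank 6.

Lior, Daria, Sara, Sven, Bob, Mateo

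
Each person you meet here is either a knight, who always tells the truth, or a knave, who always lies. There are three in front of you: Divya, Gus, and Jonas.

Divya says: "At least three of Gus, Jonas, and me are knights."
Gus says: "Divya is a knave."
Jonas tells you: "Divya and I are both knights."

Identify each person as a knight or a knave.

Consider Divya. Suppose Divya is a knight.
Then no assignment of the remaining roles makes every statement match its speaker's type — contradiction.
So Divya is a knave.
With that fixed, Gus's statement is true, so Gus is a knight.
With that fixed, Jonas's statement is false, so Jonas is a knave.

Divya: knave, Gus: knight, Jonas: knave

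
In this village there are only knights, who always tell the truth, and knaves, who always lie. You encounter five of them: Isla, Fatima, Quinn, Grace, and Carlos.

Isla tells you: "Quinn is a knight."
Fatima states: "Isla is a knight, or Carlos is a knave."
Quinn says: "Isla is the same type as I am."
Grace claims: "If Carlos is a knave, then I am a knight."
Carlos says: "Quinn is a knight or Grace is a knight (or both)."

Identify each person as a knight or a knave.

Consider Isla. Suppose Isla is a knave.
Then whichever role Quinn has, Quinn's statement has the wrong truth value — contradiction.
So Isla is a knight.
With that fixed, Fatima's statement is true, so Fatima is a knight.
Consider Quinn. Suppose Quinn is a knave.
Then Isla's statement comes out false, contradicting Isla being a knight.
So Quinn is a knight.
With that fixed, Carlos's statement is true, so Carlos is a knight.
With that fixed, Grace's statement is true, so Grace is a knight.

Isla: knight, Fatima: knight, Quinn: knight, Grace: knight, Carlos: knight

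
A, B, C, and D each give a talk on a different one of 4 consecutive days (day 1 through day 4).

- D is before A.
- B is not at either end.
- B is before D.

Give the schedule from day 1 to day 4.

From clue 1: A is in {2,3,4}.
From clues 1–2: B is in {2,3}.
From clues 1–3: C → day 1, B → day 2, D → day 3, A → day 4.

C, B, D, A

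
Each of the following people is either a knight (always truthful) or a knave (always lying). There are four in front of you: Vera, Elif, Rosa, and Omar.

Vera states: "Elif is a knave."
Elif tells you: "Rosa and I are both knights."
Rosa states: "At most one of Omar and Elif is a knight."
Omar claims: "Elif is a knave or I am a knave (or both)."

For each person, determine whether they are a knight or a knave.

Consider Vera. Suppose Vera is a knave.
Then no assignment of the remaining roles makes every statement match its speaker's type — contradiction.
So Vera is a knight.
Consider Elif. Suppose Elif is a knight.
Then Vera's statement comes out false, contradicting Vera being a knight.
So Elif is a knave.
With that fixed, Rosa's statement is true, so Rosa is a knight.
With that fixed, Omar's statement is true, so Omar is a knight.

Vera: knight, Elif: knave, Rosa: knight, Omar: knight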